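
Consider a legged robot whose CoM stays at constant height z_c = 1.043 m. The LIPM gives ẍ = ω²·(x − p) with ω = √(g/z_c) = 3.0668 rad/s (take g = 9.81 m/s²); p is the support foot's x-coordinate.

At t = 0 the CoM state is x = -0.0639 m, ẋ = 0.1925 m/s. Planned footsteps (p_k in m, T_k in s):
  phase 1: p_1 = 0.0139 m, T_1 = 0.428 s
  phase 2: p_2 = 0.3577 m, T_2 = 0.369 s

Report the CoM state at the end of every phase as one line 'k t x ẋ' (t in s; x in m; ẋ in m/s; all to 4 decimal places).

1 0.4280 -0.0329 -0.0276
2 0.7970 -0.3235 -1.7115

phase 1: p=0.0139, T=0.428, ωT=1.312590, cosh=1.992454, sinh=1.723332; start (x,ẋ)=(-0.063900, 0.192500) → end (x,ẋ)=(-0.032941, -0.027635)
phase 2: p=0.3577, T=0.369, ωT=1.131649, cosh=1.711634, sinh=1.389133; start (x,ẋ)=(-0.032941, -0.027635) → end (x,ẋ)=(-0.323452, -1.711506)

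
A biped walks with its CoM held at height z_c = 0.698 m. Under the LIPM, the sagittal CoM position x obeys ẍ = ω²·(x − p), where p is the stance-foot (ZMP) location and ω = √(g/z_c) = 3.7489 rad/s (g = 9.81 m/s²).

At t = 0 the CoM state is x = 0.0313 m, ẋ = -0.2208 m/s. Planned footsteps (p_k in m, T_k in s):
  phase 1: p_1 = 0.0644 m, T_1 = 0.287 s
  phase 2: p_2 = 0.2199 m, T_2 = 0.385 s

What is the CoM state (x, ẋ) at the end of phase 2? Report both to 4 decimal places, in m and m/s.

phase 1: p=0.0644, T=0.287, ωT=1.075934, cosh=1.636855, sinh=1.295876; start (x,ẋ)=(0.031300, -0.220800) → end (x,ẋ)=(-0.066103, -0.522221)
phase 2: p=0.2199, T=0.385, ωT=1.443326, cosh=2.235450, sinh=1.999309; start (x,ẋ)=(-0.066103, -0.522221) → end (x,ẋ)=(-0.697950, -3.311056)

x = -0.6979, ẋ = -3.3111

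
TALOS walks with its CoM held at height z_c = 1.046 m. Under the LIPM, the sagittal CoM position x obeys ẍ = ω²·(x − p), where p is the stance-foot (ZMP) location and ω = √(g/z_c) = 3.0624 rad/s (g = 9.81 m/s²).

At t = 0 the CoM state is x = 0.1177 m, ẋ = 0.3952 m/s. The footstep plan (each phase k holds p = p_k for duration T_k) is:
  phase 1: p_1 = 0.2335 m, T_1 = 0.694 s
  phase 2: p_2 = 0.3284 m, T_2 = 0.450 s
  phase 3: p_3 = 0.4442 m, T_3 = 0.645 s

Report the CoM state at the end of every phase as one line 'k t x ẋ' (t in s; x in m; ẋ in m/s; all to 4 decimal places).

phase 1: p=0.2335, T=0.694, ωT=2.125306, cosh=4.247427, sinh=4.128030; start (x,ẋ)=(0.117700, 0.395200) → end (x,ẋ)=(0.274367, 0.214677)
phase 2: p=0.3284, T=0.450, ωT=1.378080, cosh=2.109670, sinh=1.857608; start (x,ẋ)=(0.274367, 0.214677) → end (x,ẋ)=(0.344627, 0.145515)
phase 3: p=0.4442, T=0.645, ωT=1.975248, cosh=3.673567, sinh=3.534840; start (x,ẋ)=(0.344627, 0.145515) → end (x,ẋ)=(0.246376, -0.543328)

1 0.6940 0.2744 0.2147
2 1.1440 0.3446 0.1455
3 1.7890 0.2464 -0.5433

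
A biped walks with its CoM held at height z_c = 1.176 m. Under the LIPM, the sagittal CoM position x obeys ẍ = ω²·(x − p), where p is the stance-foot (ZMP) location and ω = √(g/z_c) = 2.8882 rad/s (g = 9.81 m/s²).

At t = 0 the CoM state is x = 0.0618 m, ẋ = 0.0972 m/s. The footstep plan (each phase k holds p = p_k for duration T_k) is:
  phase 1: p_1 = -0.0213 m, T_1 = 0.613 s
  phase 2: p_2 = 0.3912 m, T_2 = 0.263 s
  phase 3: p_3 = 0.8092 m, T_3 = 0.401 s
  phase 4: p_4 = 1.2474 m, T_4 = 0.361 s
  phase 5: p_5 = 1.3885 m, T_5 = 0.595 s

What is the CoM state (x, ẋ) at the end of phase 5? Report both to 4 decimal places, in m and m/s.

x = 1.6793, ẋ = 1.0279

phase 1: p=-0.0213, T=0.613, ωT=1.770467, cosh=3.021923, sinh=2.851670; start (x,ẋ)=(0.061800, 0.097200) → end (x,ẋ)=(0.325792, 0.978159)
phase 2: p=0.3912, T=0.263, ωT=0.759597, cosh=1.302634, sinh=0.834779; start (x,ẋ)=(0.325792, 0.978159) → end (x,ẋ)=(0.588716, 1.116485)
phase 3: p=0.8092, T=0.401, ωT=1.158168, cosh=1.749078, sinh=1.435017; start (x,ẋ)=(0.588716, 1.116485) → end (x,ẋ)=(0.978288, 1.038998)
phase 4: p=1.2474, T=0.361, ωT=1.042640, cosh=1.594610, sinh=1.242087; start (x,ẋ)=(0.978288, 1.038998) → end (x,ẋ)=(1.265098, 0.691383)
phase 5: p=1.3885, T=0.595, ωT=1.718479, cosh=2.877690, sinh=2.698351; start (x,ẋ)=(1.265098, 0.691383) → end (x,ẋ)=(1.679323, 1.027866)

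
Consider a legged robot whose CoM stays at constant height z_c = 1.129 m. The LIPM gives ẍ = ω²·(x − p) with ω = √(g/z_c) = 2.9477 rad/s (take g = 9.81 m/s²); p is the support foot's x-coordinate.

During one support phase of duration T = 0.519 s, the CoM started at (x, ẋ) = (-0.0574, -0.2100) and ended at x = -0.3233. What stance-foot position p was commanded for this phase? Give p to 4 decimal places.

p = 0.0196

ωT = 2.9477·0.519 = 1.529856; cosh(ωT) = 2.417040, sinh(ωT) = 2.200473
x(T) = p + (x₀−p)·cosh(ωT) + (ẋ₀/ω)·sinh(ωT) ⇒ p·(1 − cosh) = x(T) − x₀·cosh − (ẋ₀/ω)·sinh
numerator   = -0.3233 − (-0.0574)·2.417040 − (-0.2100/2.9477)·2.200473 = -0.027796
denominator = 1 − 2.417040 = -1.417040
p = -0.027796 / -1.417040 = 0.0196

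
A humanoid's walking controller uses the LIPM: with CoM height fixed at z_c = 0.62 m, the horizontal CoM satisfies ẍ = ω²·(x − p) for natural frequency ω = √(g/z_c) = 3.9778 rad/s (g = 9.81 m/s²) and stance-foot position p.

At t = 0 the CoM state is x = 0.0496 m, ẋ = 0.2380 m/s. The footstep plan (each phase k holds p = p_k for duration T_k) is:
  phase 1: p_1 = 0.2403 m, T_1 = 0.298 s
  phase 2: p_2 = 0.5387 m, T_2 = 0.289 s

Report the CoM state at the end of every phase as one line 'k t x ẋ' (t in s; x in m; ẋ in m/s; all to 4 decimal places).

1 0.2980 -0.0121 -0.6993
2 0.5870 -0.6676 -4.3258

phase 1: p=0.2403, T=0.298, ωT=1.185384, cosh=1.788786, sinh=1.483158; start (x,ẋ)=(0.049600, 0.238000) → end (x,ẋ)=(-0.012081, -0.699343)
phase 2: p=0.5387, T=0.289, ωT=1.149584, cosh=1.736824, sinh=1.420056; start (x,ẋ)=(-0.012081, -0.699343) → end (x,ẋ)=(-0.667572, -4.325832)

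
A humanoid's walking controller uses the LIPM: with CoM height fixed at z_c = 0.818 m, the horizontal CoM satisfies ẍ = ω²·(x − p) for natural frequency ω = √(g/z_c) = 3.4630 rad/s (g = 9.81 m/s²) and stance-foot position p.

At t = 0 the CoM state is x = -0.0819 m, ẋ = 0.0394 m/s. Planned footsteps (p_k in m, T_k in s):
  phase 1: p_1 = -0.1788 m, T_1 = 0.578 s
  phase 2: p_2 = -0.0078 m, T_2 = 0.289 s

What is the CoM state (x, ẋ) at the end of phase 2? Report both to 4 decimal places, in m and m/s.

phase 1: p=-0.1788, T=0.578, ωT=2.001614, cosh=3.768054, sinh=3.632937; start (x,ẋ)=(-0.081900, 0.039400) → end (x,ẋ)=(0.227658, 1.367547)
phase 2: p=-0.0078, T=0.289, ωT=1.000807, cosh=1.544030, sinh=1.176447; start (x,ẋ)=(0.227658, 1.367547) → end (x,ẋ)=(0.820336, 3.070797)

x = 0.8203, ẋ = 3.0708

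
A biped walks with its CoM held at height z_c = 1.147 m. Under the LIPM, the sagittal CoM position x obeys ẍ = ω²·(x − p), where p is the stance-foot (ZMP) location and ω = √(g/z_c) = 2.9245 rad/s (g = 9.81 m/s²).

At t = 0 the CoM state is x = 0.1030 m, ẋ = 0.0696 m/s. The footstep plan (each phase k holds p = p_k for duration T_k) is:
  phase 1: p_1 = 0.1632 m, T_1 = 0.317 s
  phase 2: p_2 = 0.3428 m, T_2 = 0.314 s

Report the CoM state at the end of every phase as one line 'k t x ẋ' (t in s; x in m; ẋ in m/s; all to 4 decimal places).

phase 1: p=0.1632, T=0.317, ωT=0.927067, cosh=1.461399, sinh=1.065686; start (x,ẋ)=(0.103000, 0.069600) → end (x,ẋ)=(0.100586, -0.085906)
phase 2: p=0.3428, T=0.314, ωT=0.918293, cosh=1.452105, sinh=1.052905; start (x,ẋ)=(0.100586, -0.085906) → end (x,ẋ)=(-0.039849, -0.870575)

1 0.3170 0.1006 -0.0859
2 0.6310 -0.0398 -0.8706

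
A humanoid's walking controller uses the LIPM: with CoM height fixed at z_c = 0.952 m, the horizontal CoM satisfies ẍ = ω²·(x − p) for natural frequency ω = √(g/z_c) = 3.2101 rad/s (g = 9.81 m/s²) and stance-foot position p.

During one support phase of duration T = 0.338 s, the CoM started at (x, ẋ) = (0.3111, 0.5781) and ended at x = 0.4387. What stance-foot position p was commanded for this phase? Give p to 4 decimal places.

p = 0.4783

ωT = 3.2101·0.338 = 1.085014; cosh(ωT) = 1.648689, sinh(ωT) = 1.310792
x(T) = p + (x₀−p)·cosh(ωT) + (ẋ₀/ω)·sinh(ωT) ⇒ p·(1 − cosh) = x(T) − x₀·cosh − (ẋ₀/ω)·sinh
numerator   = 0.4387 − (0.3111)·1.648689 − (0.5781/3.2101)·1.310792 = -0.310265
denominator = 1 − 1.648689 = -0.648689
p = -0.310265 / -0.648689 = 0.4783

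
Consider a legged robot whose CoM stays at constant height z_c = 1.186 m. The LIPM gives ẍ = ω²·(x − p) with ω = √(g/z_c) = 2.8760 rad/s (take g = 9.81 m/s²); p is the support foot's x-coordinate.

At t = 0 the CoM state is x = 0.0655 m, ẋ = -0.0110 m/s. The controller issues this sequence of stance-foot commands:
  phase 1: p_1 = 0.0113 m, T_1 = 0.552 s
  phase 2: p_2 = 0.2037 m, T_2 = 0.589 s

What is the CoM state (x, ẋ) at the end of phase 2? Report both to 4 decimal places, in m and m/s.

phase 1: p=0.0113, T=0.552, ωT=1.587552, cosh=2.548092, sinh=2.343667; start (x,ẋ)=(0.065500, -0.011000) → end (x,ẋ)=(0.140443, 0.337300)
phase 2: p=0.2037, T=0.589, ωT=1.693964, cosh=2.812398, sinh=2.628608; start (x,ẋ)=(0.140443, 0.337300) → end (x,ẋ)=(0.334081, 0.470404)

x = 0.3341, ẋ = 0.4704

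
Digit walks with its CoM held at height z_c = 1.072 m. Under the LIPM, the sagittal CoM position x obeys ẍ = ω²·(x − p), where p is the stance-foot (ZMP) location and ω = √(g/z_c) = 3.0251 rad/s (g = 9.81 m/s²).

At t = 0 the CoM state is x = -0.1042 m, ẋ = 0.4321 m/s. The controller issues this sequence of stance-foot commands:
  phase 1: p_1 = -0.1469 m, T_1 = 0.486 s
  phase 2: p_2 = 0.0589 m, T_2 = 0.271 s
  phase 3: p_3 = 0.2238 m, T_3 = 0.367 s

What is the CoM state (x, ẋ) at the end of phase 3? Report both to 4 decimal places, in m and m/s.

x = 2.0012, ẋ = 5.6416

phase 1: p=-0.1469, T=0.486, ωT=1.470199, cosh=2.289989, sinh=2.060110; start (x,ẋ)=(-0.104200, 0.432100) → end (x,ẋ)=(0.245145, 1.255612)
phase 2: p=0.0589, T=0.271, ωT=0.819802, cosh=1.355285, sinh=0.914766; start (x,ẋ)=(0.245145, 1.255612) → end (x,ẋ)=(0.691002, 2.217100)
phase 3: p=0.2238, T=0.367, ωT=1.110212, cosh=1.682245, sinh=1.352756; start (x,ẋ)=(0.691002, 2.217100) → end (x,ẋ)=(2.001185, 5.641600)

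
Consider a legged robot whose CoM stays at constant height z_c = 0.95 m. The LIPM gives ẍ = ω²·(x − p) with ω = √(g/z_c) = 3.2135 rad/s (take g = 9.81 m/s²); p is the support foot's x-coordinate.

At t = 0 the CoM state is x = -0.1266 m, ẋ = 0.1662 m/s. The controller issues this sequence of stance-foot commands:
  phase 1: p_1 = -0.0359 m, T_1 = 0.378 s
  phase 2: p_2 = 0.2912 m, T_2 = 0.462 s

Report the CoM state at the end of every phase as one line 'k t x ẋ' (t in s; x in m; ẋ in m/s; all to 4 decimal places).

1 0.3780 -0.1227 -0.1431
2 0.8400 -0.7623 -3.1164

phase 1: p=-0.0359, T=0.378, ωT=1.214703, cosh=1.833046, sinh=1.536248; start (x,ẋ)=(-0.126600, 0.166200) → end (x,ẋ)=(-0.122704, -0.143109)
phase 2: p=0.2912, T=0.462, ωT=1.484637, cosh=2.319974, sinh=2.093389; start (x,ẋ)=(-0.122704, -0.143109) → end (x,ẋ)=(-0.762272, -3.116383)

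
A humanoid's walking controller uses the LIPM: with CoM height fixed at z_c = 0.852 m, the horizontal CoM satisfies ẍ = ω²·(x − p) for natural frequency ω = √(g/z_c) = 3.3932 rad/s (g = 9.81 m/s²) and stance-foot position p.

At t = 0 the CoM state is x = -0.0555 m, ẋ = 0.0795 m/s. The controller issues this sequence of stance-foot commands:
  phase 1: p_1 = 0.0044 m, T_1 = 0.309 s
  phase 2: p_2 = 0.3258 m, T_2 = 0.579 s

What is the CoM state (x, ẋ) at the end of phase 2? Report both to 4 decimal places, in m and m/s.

x = -1.2161, ẋ = -5.0652

phase 1: p=0.0044, T=0.309, ωT=1.048499, cosh=1.601914, sinh=1.251450; start (x,ẋ)=(-0.055500, 0.079500) → end (x,ẋ)=(-0.062234, -0.127009)
phase 2: p=0.3258, T=0.579, ωT=1.964663, cosh=3.636355, sinh=3.496152; start (x,ẋ)=(-0.062234, -0.127009) → end (x,ẋ)=(-1.216092, -5.065153)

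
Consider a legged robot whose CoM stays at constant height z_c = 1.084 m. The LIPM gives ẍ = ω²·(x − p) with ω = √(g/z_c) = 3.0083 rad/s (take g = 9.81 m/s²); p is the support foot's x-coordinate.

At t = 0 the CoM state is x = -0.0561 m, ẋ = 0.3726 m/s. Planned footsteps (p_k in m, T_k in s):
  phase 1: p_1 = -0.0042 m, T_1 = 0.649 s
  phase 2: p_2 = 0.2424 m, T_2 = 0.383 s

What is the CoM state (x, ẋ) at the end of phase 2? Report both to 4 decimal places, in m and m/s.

phase 1: p=-0.0042, T=0.649, ωT=1.952387, cosh=3.593709, sinh=3.451774; start (x,ẋ)=(-0.056100, 0.372600) → end (x,ẋ)=(0.236814, 0.800088)
phase 2: p=0.2424, T=0.383, ωT=1.152179, cosh=1.740515, sinh=1.424567; start (x,ẋ)=(0.236814, 0.800088) → end (x,ẋ)=(0.611556, 1.368626)

x = 0.6116, ẋ = 1.3686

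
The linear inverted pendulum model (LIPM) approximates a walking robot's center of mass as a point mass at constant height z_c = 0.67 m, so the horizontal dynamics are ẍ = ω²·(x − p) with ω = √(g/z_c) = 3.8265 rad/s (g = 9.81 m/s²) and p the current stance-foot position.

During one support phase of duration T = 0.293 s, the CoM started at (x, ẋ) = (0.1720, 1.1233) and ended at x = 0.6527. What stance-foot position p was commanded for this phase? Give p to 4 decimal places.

ωT = 3.8265·0.293 = 1.121164; cosh(ωT) = 1.697163, sinh(ωT) = 1.371263
x(T) = p + (x₀−p)·cosh(ωT) + (ẋ₀/ω)·sinh(ωT) ⇒ p·(1 − cosh) = x(T) − x₀·cosh − (ẋ₀/ω)·sinh
numerator   = 0.6527 − (0.1720)·1.697163 − (1.1233/3.8265)·1.371263 = -0.041757
denominator = 1 − 1.697163 = -0.697163
p = -0.041757 / -0.697163 = 0.0599

p = 0.0599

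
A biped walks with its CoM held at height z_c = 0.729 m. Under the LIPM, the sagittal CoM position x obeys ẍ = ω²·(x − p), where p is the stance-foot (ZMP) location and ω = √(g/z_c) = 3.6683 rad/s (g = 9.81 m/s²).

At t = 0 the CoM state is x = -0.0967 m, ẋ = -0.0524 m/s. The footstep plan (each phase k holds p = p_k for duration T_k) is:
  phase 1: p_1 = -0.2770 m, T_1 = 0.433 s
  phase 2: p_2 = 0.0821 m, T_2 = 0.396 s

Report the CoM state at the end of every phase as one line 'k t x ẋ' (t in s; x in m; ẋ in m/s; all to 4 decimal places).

1 0.4330 0.1493 1.4179
2 0.8290 1.0143 3.6938

phase 1: p=-0.2770, T=0.433, ωT=1.588374, cosh=2.550019, sinh=2.345762; start (x,ẋ)=(-0.096700, -0.052400) → end (x,ẋ)=(0.149260, 1.417853)
phase 2: p=0.0821, T=0.396, ωT=1.452647, cosh=2.254182, sinh=2.020231; start (x,ẋ)=(0.149260, 1.417853) → end (x,ẋ)=(1.014341, 3.693811)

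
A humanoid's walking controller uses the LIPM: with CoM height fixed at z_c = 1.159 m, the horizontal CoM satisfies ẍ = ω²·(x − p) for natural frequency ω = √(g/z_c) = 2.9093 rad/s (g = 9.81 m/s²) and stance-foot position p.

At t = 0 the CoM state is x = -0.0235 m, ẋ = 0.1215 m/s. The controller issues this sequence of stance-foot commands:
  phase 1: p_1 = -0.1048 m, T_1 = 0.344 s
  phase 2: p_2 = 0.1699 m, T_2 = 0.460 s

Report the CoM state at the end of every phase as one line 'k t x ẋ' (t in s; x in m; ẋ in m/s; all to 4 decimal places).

1 0.3440 0.0699 0.4659
2 0.8040 0.2503 0.4325

phase 1: p=-0.1048, T=0.344, ωT=1.000799, cosh=1.544020, sinh=1.176435; start (x,ẋ)=(-0.023500, 0.121500) → end (x,ẋ)=(0.069860, 0.465856)
phase 2: p=0.1699, T=0.460, ωT=1.338278, cosh=2.037385, sinh=1.775088; start (x,ẋ)=(0.069860, 0.465856) → end (x,ẋ)=(0.250318, 0.432494)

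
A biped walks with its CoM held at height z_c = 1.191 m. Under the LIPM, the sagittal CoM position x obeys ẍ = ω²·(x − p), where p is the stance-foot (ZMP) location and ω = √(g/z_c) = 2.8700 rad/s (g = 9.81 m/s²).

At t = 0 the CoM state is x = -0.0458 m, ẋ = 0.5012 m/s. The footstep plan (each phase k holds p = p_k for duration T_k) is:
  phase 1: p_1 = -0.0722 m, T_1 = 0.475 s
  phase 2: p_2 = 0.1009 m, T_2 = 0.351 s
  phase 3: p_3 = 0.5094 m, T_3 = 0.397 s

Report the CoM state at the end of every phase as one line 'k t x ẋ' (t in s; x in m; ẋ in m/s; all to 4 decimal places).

phase 1: p=-0.0722, T=0.475, ωT=1.363250, cosh=2.082352, sinh=1.826524; start (x,ẋ)=(-0.045800, 0.501200) → end (x,ẋ)=(0.301748, 1.182067)
phase 2: p=0.1009, T=0.351, ωT=1.007370, cosh=1.551784, sinh=1.186606; start (x,ẋ)=(0.301748, 1.182067) → end (x,ẋ)=(0.901299, 2.518311)
phase 3: p=0.5094, T=0.397, ωT=1.139390, cosh=1.722438, sinh=1.402424; start (x,ẋ)=(0.901299, 2.518311) → end (x,ẋ)=(2.414993, 5.915012)

1 0.4750 0.3017 1.1821
2 0.8260 0.9013 2.5183
3 1.2230 2.4150 5.9150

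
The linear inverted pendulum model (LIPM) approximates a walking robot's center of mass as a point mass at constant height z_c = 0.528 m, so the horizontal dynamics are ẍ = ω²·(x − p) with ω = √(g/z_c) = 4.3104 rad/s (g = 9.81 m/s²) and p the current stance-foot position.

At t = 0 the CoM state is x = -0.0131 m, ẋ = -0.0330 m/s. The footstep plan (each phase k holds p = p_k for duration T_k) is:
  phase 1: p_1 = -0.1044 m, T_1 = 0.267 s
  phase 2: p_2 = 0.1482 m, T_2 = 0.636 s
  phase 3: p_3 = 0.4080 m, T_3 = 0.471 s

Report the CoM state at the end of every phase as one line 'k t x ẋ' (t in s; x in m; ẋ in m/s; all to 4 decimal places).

phase 1: p=-0.1044, T=0.267, ωT=1.150877, cosh=1.738661, sinh=1.422302; start (x,ẋ)=(-0.013100, -0.033000) → end (x,ẋ)=(0.043451, 0.502356)
phase 2: p=0.1482, T=0.636, ωT=2.741414, cosh=7.786692, sinh=7.722213; start (x,ẋ)=(0.043451, 0.502356) → end (x,ẋ)=(0.232536, 0.425028)
phase 3: p=0.4080, T=0.471, ωT=2.030198, cosh=3.873453, sinh=3.742144; start (x,ẋ)=(0.232536, 0.425028) → end (x,ẋ)=(0.097345, -1.183923)

1 0.2670 0.0435 0.5024
2 0.9030 0.2325 0.4250
3 1.3740 0.0973 -1.1839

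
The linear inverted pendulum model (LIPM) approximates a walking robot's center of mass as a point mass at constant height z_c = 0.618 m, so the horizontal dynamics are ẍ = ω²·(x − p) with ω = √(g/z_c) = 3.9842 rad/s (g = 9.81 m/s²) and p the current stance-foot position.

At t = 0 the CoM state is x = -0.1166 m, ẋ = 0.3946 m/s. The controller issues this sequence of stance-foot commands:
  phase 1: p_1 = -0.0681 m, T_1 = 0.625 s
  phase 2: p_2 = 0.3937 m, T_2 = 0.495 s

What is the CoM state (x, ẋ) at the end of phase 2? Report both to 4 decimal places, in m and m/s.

x = 0.8920, ẋ = 2.2483

phase 1: p=-0.0681, T=0.625, ωT=2.490125, cosh=6.072842, sinh=5.989942; start (x,ẋ)=(-0.116600, 0.394600) → end (x,ẋ)=(0.230618, 1.238885)
phase 2: p=0.3937, T=0.495, ωT=1.972179, cosh=3.662736, sinh=3.523583; start (x,ẋ)=(0.230618, 1.238885) → end (x,ẋ)=(0.892031, 2.248259)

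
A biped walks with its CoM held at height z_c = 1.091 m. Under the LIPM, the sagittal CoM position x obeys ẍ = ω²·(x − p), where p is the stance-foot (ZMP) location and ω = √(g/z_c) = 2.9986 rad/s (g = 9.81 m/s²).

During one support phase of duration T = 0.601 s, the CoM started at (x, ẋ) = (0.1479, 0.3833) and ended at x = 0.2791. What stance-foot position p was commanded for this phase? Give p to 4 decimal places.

p = 0.2642

ωT = 2.9986·0.601 = 1.802159; cosh(ωT) = 3.113831, sinh(ωT) = 2.948889
x(T) = p + (x₀−p)·cosh(ωT) + (ẋ₀/ω)·sinh(ωT) ⇒ p·(1 − cosh) = x(T) − x₀·cosh − (ẋ₀/ω)·sinh
numerator   = 0.2791 − (0.1479)·3.113831 − (0.3833/2.9986)·2.948889 = -0.558381
denominator = 1 − 3.113831 = -2.113831
p = -0.558381 / -2.113831 = 0.2642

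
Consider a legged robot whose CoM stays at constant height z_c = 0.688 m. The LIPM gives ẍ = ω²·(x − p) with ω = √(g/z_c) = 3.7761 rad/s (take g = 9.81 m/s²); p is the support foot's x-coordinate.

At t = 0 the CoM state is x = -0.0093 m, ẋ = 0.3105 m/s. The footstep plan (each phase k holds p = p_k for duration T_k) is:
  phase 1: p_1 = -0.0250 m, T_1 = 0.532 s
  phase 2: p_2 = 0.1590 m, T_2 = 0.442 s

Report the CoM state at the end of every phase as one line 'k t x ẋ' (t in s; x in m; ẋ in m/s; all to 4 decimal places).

1 0.5320 0.3356 1.3952
2 0.9740 1.5898 5.5401

phase 1: p=-0.0250, T=0.532, ωT=2.008885, cosh=3.794570, sinh=3.660432; start (x,ẋ)=(-0.009300, 0.310500) → end (x,ẋ)=(0.335564, 1.395222)
phase 2: p=0.1590, T=0.442, ωT=1.669036, cosh=2.747739, sinh=2.559311; start (x,ẋ)=(0.335564, 1.395222) → end (x,ẋ)=(1.589784, 5.540055)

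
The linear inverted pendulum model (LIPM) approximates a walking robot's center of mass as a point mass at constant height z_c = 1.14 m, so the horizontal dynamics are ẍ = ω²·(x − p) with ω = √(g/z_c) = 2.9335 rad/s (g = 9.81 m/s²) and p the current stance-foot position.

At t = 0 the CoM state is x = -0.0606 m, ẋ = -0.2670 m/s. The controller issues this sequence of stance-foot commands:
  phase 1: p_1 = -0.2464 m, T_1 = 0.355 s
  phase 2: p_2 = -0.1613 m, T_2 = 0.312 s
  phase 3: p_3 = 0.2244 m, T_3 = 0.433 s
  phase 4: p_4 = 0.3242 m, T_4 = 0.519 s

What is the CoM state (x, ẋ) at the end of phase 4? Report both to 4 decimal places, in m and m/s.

x = 0.6640, ẋ = 1.1290

phase 1: p=-0.2464, T=0.355, ωT=1.041392, cosh=1.593061, sinh=1.240098; start (x,ẋ)=(-0.060600, -0.267000) → end (x,ẋ)=(-0.063280, 0.250561)
phase 2: p=-0.1613, T=0.312, ωT=0.915252, cosh=1.448910, sinh=1.048494; start (x,ẋ)=(-0.063280, 0.250561) → end (x,ẋ)=(0.070278, 0.664527)
phase 3: p=0.2244, T=0.433, ωT=1.270205, cosh=1.921179, sinh=1.640405; start (x,ẋ)=(0.070278, 0.664527) → end (x,ẋ)=(0.299906, 0.535020)
phase 4: p=0.3242, T=0.519, ωT=1.522487, cosh=2.400888, sinh=2.182720; start (x,ẋ)=(0.299906, 0.535020) → end (x,ẋ)=(0.663962, 1.128966)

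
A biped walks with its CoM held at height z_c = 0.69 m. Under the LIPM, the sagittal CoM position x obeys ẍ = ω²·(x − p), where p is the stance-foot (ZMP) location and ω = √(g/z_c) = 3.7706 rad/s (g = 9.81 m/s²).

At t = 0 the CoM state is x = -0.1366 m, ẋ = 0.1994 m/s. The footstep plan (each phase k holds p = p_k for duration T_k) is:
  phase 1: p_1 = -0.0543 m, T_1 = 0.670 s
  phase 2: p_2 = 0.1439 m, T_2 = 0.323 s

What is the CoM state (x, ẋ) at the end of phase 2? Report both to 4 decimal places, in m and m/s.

phase 1: p=-0.0543, T=0.670, ωT=2.526302, cosh=6.293562, sinh=6.213607; start (x,ẋ)=(-0.136600, 0.199400) → end (x,ẋ)=(-0.243667, -0.673273)
phase 2: p=0.1439, T=0.323, ωT=1.217904, cosh=1.837972, sinh=1.542123; start (x,ẋ)=(-0.243667, -0.673273) → end (x,ẋ)=(-0.843797, -3.491053)

x = -0.8438, ẋ = -3.4911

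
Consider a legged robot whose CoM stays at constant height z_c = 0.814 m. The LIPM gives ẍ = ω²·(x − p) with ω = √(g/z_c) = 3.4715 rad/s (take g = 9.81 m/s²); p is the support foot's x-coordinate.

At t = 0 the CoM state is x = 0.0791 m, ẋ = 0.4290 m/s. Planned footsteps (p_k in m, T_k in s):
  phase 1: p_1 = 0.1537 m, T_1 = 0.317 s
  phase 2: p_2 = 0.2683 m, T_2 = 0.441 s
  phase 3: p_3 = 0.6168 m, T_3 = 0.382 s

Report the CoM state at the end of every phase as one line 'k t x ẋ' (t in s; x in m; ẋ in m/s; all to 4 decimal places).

phase 1: p=0.1537, T=0.317, ωT=1.100465, cosh=1.669140, sinh=1.336424; start (x,ẋ)=(0.079100, 0.429000) → end (x,ẋ)=(0.194334, 0.369962)
phase 2: p=0.2683, T=0.441, ωT=1.530931, cosh=2.419407, sinh=2.203073; start (x,ẋ)=(0.194334, 0.369962) → end (x,ẋ)=(0.324131, 0.329403)
phase 3: p=0.6168, T=0.382, ωT=1.326113, cosh=2.015941, sinh=1.750434; start (x,ẋ)=(0.324131, 0.329403) → end (x,ẋ)=(0.192892, -1.114383)

1 0.3170 0.1943 0.3700
2 0.7580 0.3241 0.3294
3 1.1400 0.1929 -1.1144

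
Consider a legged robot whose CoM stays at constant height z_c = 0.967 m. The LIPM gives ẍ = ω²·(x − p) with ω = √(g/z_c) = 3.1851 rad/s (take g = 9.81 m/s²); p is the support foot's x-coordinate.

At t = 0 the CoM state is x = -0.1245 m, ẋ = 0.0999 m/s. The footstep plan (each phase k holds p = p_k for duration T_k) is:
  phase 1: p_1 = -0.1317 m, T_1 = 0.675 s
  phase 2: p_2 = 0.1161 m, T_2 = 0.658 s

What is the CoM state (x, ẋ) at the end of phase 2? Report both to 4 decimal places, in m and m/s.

phase 1: p=-0.1317, T=0.675, ωT=2.149942, cosh=4.350428, sinh=4.233937; start (x,ẋ)=(-0.124500, 0.099900) → end (x,ẋ)=(0.032420, 0.531703)
phase 2: p=0.1161, T=0.658, ωT=2.095796, cosh=4.127441, sinh=4.004469; start (x,ẋ)=(0.032420, 0.531703) → end (x,ẋ)=(0.439199, 1.127262)

x = 0.4392, ẋ = 1.1273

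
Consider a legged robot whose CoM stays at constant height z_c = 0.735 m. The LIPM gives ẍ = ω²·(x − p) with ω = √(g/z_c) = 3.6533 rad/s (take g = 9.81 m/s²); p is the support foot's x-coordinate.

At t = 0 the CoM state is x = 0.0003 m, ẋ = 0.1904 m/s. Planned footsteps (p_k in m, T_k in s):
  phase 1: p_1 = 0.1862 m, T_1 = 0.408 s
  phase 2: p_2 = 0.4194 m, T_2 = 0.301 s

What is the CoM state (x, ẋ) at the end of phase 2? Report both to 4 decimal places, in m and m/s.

x = -0.8703, ẋ = -4.3629

phase 1: p=0.1862, T=0.408, ωT=1.490546, cosh=2.332385, sinh=2.107136; start (x,ẋ)=(0.000300, 0.190400) → end (x,ẋ)=(-0.137572, -0.986972)
phase 2: p=0.4194, T=0.301, ωT=1.099643, cosh=1.668042, sinh=1.335052; start (x,ẋ)=(-0.137572, -0.986972) → end (x,ẋ)=(-0.870330, -4.362857)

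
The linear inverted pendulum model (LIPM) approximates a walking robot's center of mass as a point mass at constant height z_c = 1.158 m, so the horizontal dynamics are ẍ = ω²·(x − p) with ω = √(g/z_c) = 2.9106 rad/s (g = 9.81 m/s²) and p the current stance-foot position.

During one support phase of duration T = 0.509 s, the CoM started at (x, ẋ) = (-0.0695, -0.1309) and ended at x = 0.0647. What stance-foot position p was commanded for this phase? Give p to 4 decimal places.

p = -0.2431

ωT = 2.9106·0.509 = 1.481495; cosh(ωT) = 2.313409, sinh(ωT) = 2.086111
x(T) = p + (x₀−p)·cosh(ωT) + (ẋ₀/ω)·sinh(ωT) ⇒ p·(1 − cosh) = x(T) − x₀·cosh − (ẋ₀/ω)·sinh
numerator   = 0.0647 − (-0.0695)·2.313409 − (-0.1309/2.9106)·2.086111 = 0.319302
denominator = 1 − 2.313409 = -1.313409
p = 0.319302 / -1.313409 = -0.2431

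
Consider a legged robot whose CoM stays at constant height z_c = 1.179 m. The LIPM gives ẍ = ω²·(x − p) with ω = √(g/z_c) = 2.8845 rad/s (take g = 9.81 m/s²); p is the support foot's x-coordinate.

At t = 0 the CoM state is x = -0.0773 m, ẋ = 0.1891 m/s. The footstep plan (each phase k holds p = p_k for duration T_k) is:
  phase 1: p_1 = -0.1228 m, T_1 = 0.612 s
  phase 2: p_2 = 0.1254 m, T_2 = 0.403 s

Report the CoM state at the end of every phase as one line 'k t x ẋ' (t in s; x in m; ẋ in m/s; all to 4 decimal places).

1 0.6120 0.2000 0.9409
2 1.0150 0.7268 1.9618

phase 1: p=-0.1228, T=0.612, ωT=1.765314, cosh=3.007270, sinh=2.836137; start (x,ẋ)=(-0.077300, 0.189100) → end (x,ẋ)=(0.199960, 0.940903)
phase 2: p=0.1254, T=0.403, ωT=1.162454, cosh=1.755244, sinh=1.442526; start (x,ẋ)=(0.199960, 0.940903) → end (x,ẋ)=(0.726813, 1.961756)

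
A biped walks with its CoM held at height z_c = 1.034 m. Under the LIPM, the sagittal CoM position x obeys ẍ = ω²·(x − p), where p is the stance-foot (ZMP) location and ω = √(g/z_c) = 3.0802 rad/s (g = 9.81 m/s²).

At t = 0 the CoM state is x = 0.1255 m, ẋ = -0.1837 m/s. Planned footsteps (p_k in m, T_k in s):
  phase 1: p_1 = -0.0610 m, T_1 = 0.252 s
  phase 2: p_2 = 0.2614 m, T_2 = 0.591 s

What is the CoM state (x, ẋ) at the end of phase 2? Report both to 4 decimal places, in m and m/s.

x = 0.1003, ẋ = -0.3919

phase 1: p=-0.0610, T=0.252, ωT=0.776210, cosh=1.316684, sinh=0.856537; start (x,ẋ)=(0.125500, -0.183700) → end (x,ẋ)=(0.133479, 0.250169)
phase 2: p=0.2614, T=0.591, ωT=1.820398, cosh=3.168139, sinh=3.006178; start (x,ẋ)=(0.133479, 0.250169) → end (x,ẋ)=(0.100284, -0.391934)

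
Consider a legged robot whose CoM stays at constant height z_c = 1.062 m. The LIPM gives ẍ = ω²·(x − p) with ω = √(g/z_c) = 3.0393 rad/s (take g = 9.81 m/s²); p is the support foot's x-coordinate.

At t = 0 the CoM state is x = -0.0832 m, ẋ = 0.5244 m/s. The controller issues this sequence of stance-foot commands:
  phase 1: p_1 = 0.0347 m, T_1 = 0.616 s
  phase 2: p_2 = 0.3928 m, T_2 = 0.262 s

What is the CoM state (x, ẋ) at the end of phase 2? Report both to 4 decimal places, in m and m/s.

x = 0.2989, ẋ = 0.2666

phase 1: p=0.0347, T=0.616, ωT=1.872209, cosh=3.328214, sinh=3.174430; start (x,ẋ)=(-0.083200, 0.524400) → end (x,ẋ)=(0.190019, 0.607811)
phase 2: p=0.3928, T=0.262, ωT=0.796297, cosh=1.334155, sinh=0.883159; start (x,ẋ)=(0.190019, 0.607811) → end (x,ẋ)=(0.298876, 0.266612)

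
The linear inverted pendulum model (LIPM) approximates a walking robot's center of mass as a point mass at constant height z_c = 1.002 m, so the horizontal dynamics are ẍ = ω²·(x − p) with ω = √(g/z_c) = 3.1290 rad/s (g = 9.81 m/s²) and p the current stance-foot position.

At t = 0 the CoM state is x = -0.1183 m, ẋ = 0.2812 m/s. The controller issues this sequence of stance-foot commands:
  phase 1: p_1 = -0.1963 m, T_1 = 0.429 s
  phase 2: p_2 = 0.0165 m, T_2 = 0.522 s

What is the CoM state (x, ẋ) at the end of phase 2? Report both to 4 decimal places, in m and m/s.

x = 1.0959, ẋ = 3.5094

phase 1: p=-0.1963, T=0.429, ωT=1.342341, cosh=2.044614, sinh=1.783380; start (x,ẋ)=(-0.118300, 0.281200) → end (x,ẋ)=(0.123450, 1.010201)
phase 2: p=0.0165, T=0.522, ωT=1.633338, cosh=2.658108, sinh=2.462832; start (x,ẋ)=(0.123450, 1.010201) → end (x,ẋ)=(1.095914, 3.509405)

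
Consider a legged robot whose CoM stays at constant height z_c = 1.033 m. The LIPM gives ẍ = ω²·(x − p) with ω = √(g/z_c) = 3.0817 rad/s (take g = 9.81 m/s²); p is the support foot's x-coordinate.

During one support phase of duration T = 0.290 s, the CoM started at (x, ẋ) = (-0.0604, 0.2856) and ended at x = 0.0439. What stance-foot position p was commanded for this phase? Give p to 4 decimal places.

ωT = 3.0817·0.290 = 0.893693; cosh(ωT) = 1.426641, sinh(ωT) = 1.017499
x(T) = p + (x₀−p)·cosh(ωT) + (ẋ₀/ω)·sinh(ωT) ⇒ p·(1 − cosh) = x(T) − x₀·cosh − (ẋ₀/ω)·sinh
numerator   = 0.0439 − (-0.0604)·1.426641 − (0.2856/3.0817)·1.017499 = 0.035771
denominator = 1 − 1.426641 = -0.426641
p = 0.035771 / -0.426641 = -0.0838

p = -0.0838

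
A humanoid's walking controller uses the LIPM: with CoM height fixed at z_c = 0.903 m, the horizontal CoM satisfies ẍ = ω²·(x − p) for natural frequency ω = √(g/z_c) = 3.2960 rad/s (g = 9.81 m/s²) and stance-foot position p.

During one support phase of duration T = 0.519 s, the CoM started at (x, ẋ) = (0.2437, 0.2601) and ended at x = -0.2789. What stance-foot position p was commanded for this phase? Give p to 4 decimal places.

ωT = 3.2960·0.519 = 1.710624; cosh(ωT) = 2.856583, sinh(ωT) = 2.675830
x(T) = p + (x₀−p)·cosh(ωT) + (ẋ₀/ω)·sinh(ωT) ⇒ p·(1 − cosh) = x(T) − x₀·cosh − (ẋ₀/ω)·sinh
numerator   = -0.2789 − (0.2437)·2.856583 − (0.2601/3.2960)·2.675830 = -1.186209
denominator = 1 − 2.856583 = -1.856583
p = -1.186209 / -1.856583 = 0.6389

p = 0.6389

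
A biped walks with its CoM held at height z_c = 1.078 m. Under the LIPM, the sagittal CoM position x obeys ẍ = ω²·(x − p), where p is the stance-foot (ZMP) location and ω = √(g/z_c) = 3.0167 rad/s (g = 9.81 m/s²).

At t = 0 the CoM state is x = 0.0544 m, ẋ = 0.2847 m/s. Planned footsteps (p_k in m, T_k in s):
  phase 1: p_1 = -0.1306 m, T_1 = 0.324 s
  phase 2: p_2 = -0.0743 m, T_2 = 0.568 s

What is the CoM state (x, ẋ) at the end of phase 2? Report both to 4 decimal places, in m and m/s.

phase 1: p=-0.1306, T=0.324, ωT=0.977411, cosh=1.516925, sinh=1.140641; start (x,ẋ)=(0.054400, 0.284700) → end (x,ẋ)=(0.257679, 1.068448)
phase 2: p=-0.0743, T=0.568, ωT=1.713486, cosh=2.864252, sinh=2.684015; start (x,ẋ)=(0.257679, 1.068448) → end (x,ẋ)=(1.827190, 5.748294)

x = 1.8272, ẋ = 5.7483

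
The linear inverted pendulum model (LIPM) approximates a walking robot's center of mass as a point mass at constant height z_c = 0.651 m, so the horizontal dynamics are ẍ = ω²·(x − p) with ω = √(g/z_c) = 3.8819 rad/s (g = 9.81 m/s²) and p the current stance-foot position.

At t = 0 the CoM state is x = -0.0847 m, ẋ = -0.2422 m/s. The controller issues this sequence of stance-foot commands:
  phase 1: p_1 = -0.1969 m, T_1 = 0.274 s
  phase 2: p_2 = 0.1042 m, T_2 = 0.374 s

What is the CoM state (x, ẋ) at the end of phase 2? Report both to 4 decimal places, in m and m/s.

phase 1: p=-0.1969, T=0.274, ωT=1.063641, cosh=1.621048, sinh=1.275851; start (x,ẋ)=(-0.084700, -0.242200) → end (x,ẋ)=(-0.094622, 0.163078)
phase 2: p=0.1042, T=0.374, ωT=1.451831, cosh=2.252533, sinh=2.018392; start (x,ẋ)=(-0.094622, 0.163078) → end (x,ẋ)=(-0.258860, -1.190467)

x = -0.2589, ẋ = -1.1905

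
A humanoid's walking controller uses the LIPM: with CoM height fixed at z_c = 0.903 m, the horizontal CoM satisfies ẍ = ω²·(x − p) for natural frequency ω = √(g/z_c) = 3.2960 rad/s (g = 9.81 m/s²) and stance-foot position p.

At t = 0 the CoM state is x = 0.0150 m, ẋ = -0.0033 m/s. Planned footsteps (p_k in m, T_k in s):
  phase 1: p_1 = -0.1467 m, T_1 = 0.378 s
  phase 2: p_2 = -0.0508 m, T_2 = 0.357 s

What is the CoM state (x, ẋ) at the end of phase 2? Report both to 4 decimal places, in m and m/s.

x = 0.6920, ẋ = 2.4982

phase 1: p=-0.1467, T=0.378, ωT=1.245888, cosh=1.881853, sinh=1.594167; start (x,ẋ)=(0.015000, -0.003300) → end (x,ẋ)=(0.155999, 0.843422)
phase 2: p=-0.0508, T=0.357, ωT=1.176672, cosh=1.775932, sinh=1.467629; start (x,ẋ)=(0.155999, 0.843422) → end (x,ẋ)=(0.692018, 2.498214)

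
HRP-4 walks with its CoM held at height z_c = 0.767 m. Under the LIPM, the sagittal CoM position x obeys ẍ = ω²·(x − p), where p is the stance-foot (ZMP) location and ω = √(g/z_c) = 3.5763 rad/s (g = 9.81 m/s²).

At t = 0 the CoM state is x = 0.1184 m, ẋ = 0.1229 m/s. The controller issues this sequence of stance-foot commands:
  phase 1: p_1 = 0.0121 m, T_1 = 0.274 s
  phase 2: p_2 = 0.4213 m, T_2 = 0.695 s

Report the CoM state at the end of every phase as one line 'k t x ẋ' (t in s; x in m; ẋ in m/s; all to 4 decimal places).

phase 1: p=0.0121, T=0.274, ωT=0.979906, cosh=1.519776, sinh=1.144430; start (x,ẋ)=(0.118400, 0.122900) → end (x,ẋ)=(0.212981, 0.621848)
phase 2: p=0.4213, T=0.695, ωT=2.485528, cosh=6.045373, sinh=5.962091; start (x,ẋ)=(0.212981, 0.621848) → end (x,ẋ)=(0.198622, -0.682530)

1 0.2740 0.2130 0.6218
2 0.9690 0.1986 -0.6825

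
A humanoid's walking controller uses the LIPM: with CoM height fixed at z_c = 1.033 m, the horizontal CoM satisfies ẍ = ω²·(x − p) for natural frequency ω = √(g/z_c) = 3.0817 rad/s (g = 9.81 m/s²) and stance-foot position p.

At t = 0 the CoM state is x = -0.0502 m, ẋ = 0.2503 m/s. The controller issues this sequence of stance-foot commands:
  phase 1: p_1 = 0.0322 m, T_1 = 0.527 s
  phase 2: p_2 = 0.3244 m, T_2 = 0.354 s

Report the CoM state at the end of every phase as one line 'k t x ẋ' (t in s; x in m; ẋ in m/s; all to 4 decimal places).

phase 1: p=0.0322, T=0.527, ωT=1.624056, cosh=2.635362, sinh=2.438265; start (x,ẋ)=(-0.050200, 0.250300) → end (x,ẋ)=(0.013085, 0.040478)
phase 2: p=0.3244, T=0.354, ωT=1.090922, cosh=1.656462, sinh=1.320555; start (x,ẋ)=(0.013085, 0.040478) → end (x,ẋ)=(-0.173935, -1.199862)

1 0.5270 0.0131 0.0405
2 0.8810 -0.1739 -1.1999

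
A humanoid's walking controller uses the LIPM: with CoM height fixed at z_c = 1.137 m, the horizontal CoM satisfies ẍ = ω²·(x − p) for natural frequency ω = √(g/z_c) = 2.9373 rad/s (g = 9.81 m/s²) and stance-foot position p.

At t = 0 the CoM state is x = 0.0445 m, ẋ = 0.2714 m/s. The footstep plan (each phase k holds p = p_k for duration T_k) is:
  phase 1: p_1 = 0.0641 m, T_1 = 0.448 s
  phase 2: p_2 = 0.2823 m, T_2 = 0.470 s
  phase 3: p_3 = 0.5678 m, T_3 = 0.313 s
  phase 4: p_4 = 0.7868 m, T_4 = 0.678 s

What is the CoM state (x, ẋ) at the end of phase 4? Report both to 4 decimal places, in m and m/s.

x = -0.7189, ẋ = -4.2793

phase 1: p=0.0641, T=0.448, ωT=1.315910, cosh=1.998187, sinh=1.729957; start (x,ẋ)=(0.044500, 0.271400) → end (x,ẋ)=(0.184780, 0.442712)
phase 2: p=0.2823, T=0.470, ωT=1.380531, cosh=2.114229, sinh=1.862784; start (x,ẋ)=(0.184780, 0.442712) → end (x,ẋ)=(0.356880, 0.402408)
phase 3: p=0.5678, T=0.313, ωT=0.919375, cosh=1.453245, sinh=1.054477; start (x,ẋ)=(0.356880, 0.402408) → end (x,ẋ)=(0.405744, -0.068488)
phase 4: p=0.7868, T=0.678, ωT=1.991489, cosh=3.731465, sinh=3.594973; start (x,ẋ)=(0.405744, -0.068488) → end (x,ẋ)=(-0.718919, -4.279324)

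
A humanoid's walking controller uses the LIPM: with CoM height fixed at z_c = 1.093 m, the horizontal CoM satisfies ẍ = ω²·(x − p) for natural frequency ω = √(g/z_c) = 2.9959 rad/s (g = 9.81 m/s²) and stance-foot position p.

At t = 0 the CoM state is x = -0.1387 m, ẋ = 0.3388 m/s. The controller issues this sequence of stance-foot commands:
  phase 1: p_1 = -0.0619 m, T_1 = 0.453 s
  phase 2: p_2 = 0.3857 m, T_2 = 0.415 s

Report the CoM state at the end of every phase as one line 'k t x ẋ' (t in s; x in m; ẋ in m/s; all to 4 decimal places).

1 0.4530 -0.0158 0.2844
2 0.8680 -0.2174 -1.3779

phase 1: p=-0.0619, T=0.453, ωT=1.357143, cosh=2.071236, sinh=1.813841; start (x,ẋ)=(-0.138700, 0.338800) → end (x,ẋ)=(-0.015848, 0.284397)
phase 2: p=0.3857, T=0.415, ωT=1.243298, cosh=1.877731, sinh=1.589300; start (x,ẋ)=(-0.015848, 0.284397) → end (x,ẋ)=(-0.217428, -1.377900)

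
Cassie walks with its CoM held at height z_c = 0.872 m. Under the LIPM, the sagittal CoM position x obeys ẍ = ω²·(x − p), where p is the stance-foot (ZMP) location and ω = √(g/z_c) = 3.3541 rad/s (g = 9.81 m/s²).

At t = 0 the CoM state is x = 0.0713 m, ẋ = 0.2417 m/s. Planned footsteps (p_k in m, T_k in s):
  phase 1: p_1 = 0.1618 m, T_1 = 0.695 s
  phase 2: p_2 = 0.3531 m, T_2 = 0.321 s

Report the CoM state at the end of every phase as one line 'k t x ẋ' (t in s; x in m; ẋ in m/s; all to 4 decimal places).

1 0.6950 0.0590 -0.2917
2 1.0160 -0.2413 -1.7570

phase 1: p=0.1618, T=0.695, ωT=2.331099, cosh=5.193219, sinh=5.096030; start (x,ẋ)=(0.071300, 0.241700) → end (x,ẋ)=(0.059039, -0.291679)
phase 2: p=0.3531, T=0.321, ωT=1.076666, cosh=1.637804, sinh=1.297075; start (x,ẋ)=(0.059039, -0.291679) → end (x,ẋ)=(-0.241310, -1.757030)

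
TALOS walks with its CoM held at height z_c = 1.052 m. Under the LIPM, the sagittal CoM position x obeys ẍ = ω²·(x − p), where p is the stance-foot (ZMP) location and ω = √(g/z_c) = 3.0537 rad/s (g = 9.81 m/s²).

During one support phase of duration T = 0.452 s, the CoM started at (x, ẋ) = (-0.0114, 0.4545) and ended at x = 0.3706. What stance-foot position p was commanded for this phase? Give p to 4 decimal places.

ωT = 3.0537·0.452 = 1.380272; cosh(ωT) = 2.113747, sinh(ωT) = 1.862237
x(T) = p + (x₀−p)·cosh(ωT) + (ẋ₀/ω)·sinh(ωT) ⇒ p·(1 − cosh) = x(T) − x₀·cosh − (ẋ₀/ω)·sinh
numerator   = 0.3706 − (-0.0114)·2.113747 − (0.4545/3.0537)·1.862237 = 0.117529
denominator = 1 − 2.113747 = -1.113747
p = 0.117529 / -1.113747 = -0.1055

p = -0.1055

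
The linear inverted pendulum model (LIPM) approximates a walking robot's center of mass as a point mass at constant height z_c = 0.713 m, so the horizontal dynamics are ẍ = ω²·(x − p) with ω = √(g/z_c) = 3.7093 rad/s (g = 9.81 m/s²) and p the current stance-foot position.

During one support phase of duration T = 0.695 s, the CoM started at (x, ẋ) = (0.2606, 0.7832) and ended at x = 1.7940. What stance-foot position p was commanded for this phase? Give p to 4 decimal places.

ωT = 3.7093·0.695 = 2.577963; cosh(ωT) = 6.623109, sinh(ωT) = 6.547181
x(T) = p + (x₀−p)·cosh(ωT) + (ẋ₀/ω)·sinh(ωT) ⇒ p·(1 − cosh) = x(T) − x₀·cosh − (ẋ₀/ω)·sinh
numerator   = 1.7940 − (0.2606)·6.623109 − (0.7832/3.7093)·6.547181 = -1.314386
denominator = 1 − 6.623109 = -5.623109
p = -1.314386 / -5.623109 = 0.2337

p = 0.2337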